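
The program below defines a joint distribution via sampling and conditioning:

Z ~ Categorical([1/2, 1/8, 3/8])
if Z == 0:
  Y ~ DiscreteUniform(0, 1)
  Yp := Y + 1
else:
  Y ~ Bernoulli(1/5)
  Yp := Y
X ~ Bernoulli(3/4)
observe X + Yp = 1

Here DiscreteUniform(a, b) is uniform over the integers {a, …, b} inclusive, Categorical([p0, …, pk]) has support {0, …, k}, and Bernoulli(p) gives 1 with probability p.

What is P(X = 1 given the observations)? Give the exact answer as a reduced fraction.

Enumerate traces; 5 have nonzero weight after conditioning:
  (Z=0, Y=0, X=0) weight 1/16
  (Z=1, Y=0, X=1) weight 3/40
  (Z=1, Y=1, X=0) weight 1/160
  (Z=2, Y=0, X=1) weight 9/40
  (Z=2, Y=1, X=0) weight 3/160
Group by X:
  weight(X=0) = 7/80
  weight(X=1) = 3/10
Total weight = 7/80 + 3/10 = 31/80
P(X=0 | obs) = 7/80 / 31/80 = 7/31
P(X=1 | obs) = 3/10 / 31/80 = 24/31

P(X = 1 | obs) = 24/31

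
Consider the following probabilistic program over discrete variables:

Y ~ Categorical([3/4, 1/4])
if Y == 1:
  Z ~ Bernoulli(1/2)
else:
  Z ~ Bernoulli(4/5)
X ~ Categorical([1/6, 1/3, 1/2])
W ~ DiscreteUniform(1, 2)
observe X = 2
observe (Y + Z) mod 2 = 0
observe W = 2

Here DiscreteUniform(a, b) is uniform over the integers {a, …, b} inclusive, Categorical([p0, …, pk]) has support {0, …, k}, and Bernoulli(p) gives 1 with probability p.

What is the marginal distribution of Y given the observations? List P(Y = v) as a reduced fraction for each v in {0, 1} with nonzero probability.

Enumerate traces; 2 have nonzero weight after conditioning:
  (Y=0, Z=0, X=2, W=2) weight 3/80
  (Y=1, Z=1, X=2, W=2) weight 1/32
Group by Y:
  weight(Y=0) = 3/80
  weight(Y=1) = 1/32
Total weight = 3/80 + 1/32 = 11/160
P(Y=0 | obs) = 3/80 / 11/160 = 6/11
P(Y=1 | obs) = 1/32 / 11/160 = 5/11

P(Y=0) = 6/11, P(Y=1) = 5/11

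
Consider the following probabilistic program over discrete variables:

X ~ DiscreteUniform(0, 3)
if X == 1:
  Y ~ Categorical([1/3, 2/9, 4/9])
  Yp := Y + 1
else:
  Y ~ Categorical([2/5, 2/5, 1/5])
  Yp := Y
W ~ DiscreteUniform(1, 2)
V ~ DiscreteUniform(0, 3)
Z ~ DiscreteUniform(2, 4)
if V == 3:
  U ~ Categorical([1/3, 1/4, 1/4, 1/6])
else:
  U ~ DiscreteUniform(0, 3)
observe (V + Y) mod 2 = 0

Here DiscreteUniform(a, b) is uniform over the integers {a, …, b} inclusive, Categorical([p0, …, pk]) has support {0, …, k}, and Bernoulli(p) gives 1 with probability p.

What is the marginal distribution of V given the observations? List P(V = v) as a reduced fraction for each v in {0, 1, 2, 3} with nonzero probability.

Enumerate traces; 576 have nonzero weight after conditioning:
  (X=0, Y=0, W=1, V=0, Z=2, U=0) weight 1/960
  (X=0, Y=0, W=1, V=0, Z=2, U=1) weight 1/960
  (X=0, Y=0, W=1, V=0, Z=2, U=2) weight 1/960
  (X=0, Y=0, W=1, V=0, Z=2, U=3) weight 1/960
  (X=0, Y=0, W=1, V=0, Z=3, U=0) weight 1/960
  (X=0, Y=0, W=1, V=0, Z=3, U=1) weight 1/960
  (X=0, Y=0, W=1, V=0, Z=3, U=2) weight 1/960
  (X=0, Y=0, W=1, V=0, Z=3, U=3) weight 1/960
  (X=0, Y=0, W=1, V=2, Z=2, U=0) weight 1/960
  (X=0, Y=1, W=1, V=1, Z=2, U=0) weight 1/960
  … 566 more
Group by V:
  weight(V=0) = 29/180
  weight(V=1) = 4/45
  weight(V=2) = 29/180
  weight(V=3) = 4/45
Total weight = 29/180 + 4/45 + 29/180 + 4/45 = 1/2
P(V=0 | obs) = 29/180 / 1/2 = 29/90
P(V=1 | obs) = 4/45 / 1/2 = 8/45
P(V=2 | obs) = 29/180 / 1/2 = 29/90
P(V=3 | obs) = 4/45 / 1/2 = 8/45

P(V=0) = 29/90, P(V=1) = 8/45, P(V=2) = 29/90, P(V=3) = 8/45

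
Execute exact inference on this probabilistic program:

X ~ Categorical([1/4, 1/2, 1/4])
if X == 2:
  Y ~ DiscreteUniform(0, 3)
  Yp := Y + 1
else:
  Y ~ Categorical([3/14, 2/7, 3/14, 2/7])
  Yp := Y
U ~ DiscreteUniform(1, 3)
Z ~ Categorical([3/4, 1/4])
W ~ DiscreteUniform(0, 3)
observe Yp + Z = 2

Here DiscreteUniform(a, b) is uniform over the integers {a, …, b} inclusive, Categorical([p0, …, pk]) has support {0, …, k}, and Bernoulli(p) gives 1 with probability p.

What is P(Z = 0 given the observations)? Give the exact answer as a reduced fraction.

P(Z = 0 | obs) = 75/106

Enumerate traces; 72 have nonzero weight after conditioning:
  (X=0, Y=1, U=1, Z=1, W=0) weight 1/672
  (X=0, Y=1, U=1, Z=1, W=1) weight 1/672
  (X=0, Y=1, U=1, Z=1, W=2) weight 1/672
  (X=0, Y=1, U=1, Z=1, W=3) weight 1/672
  (X=0, Y=1, U=2, Z=1, W=0) weight 1/672
  (X=0, Y=1, U=2, Z=1, W=1) weight 1/672
  (X=0, Y=1, U=2, Z=1, W=2) weight 1/672
  (X=0, Y=1, U=2, Z=1, W=3) weight 1/672
  (X=0, Y=2, U=1, Z=0, W=0) weight 3/896
  … 63 more
Group by Z:
  weight(Z=0) = 75/448
  weight(Z=1) = 31/448
Total weight = 75/448 + 31/448 = 53/224
P(Z=0 | obs) = 75/448 / 53/224 = 75/106
P(Z=1 | obs) = 31/448 / 53/224 = 31/106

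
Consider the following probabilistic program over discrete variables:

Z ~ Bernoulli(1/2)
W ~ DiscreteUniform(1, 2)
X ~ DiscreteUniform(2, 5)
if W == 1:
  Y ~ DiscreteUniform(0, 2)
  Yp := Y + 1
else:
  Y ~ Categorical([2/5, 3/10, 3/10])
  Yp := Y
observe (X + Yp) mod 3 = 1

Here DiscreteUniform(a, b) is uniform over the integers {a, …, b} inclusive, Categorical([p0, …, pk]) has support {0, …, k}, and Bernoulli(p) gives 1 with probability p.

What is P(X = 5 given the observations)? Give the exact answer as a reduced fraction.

Enumerate traces; 16 have nonzero weight after conditioning:
  (Z=0, W=1, X=2, Y=1) weight 1/48
  (Z=0, W=1, X=3, Y=0) weight 1/48
  (Z=0, W=1, X=4, Y=2) weight 1/48
  (Z=0, W=1, X=5, Y=1) weight 1/48
  (Z=0, W=2, X=2, Y=2) weight 3/160
  (Z=0, W=2, X=3, Y=1) weight 3/160
  (Z=0, W=2, X=4, Y=0) weight 1/40
  (Z=0, W=2, X=5, Y=2) weight 3/160
  … 8 more
Group by X:
  weight(X=2) = 19/240
  weight(X=3) = 19/240
  weight(X=4) = 11/120
  weight(X=5) = 19/240
Total weight = 19/240 + 19/240 + 11/120 + 19/240 = 79/240
P(X=2 | obs) = 19/240 / 79/240 = 19/79
P(X=3 | obs) = 19/240 / 79/240 = 19/79
P(X=4 | obs) = 11/120 / 79/240 = 22/79
P(X=5 | obs) = 19/240 / 79/240 = 19/79

P(X = 5 | obs) = 19/79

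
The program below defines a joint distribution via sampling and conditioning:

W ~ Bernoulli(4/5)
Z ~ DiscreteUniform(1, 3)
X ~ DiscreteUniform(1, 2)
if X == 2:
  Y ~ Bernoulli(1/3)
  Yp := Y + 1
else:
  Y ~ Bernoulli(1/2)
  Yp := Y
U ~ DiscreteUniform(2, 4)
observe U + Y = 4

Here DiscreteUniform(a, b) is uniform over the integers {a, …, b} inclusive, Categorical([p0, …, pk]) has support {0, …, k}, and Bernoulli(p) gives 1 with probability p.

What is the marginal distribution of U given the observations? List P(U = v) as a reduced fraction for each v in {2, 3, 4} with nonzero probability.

P(U=3) = 5/12, P(U=4) = 7/12

Enumerate traces; 24 have nonzero weight after conditioning:
  (W=0, Z=1, X=1, Y=0, U=4) weight 1/180
  (W=0, Z=1, X=1, Y=1, U=3) weight 1/180
  (W=0, Z=1, X=2, Y=0, U=4) weight 1/135
  (W=0, Z=1, X=2, Y=1, U=3) weight 1/270
  (W=0, Z=2, X=1, Y=0, U=4) weight 1/180
  (W=0, Z=2, X=1, Y=1, U=3) weight 1/180
  (W=0, Z=2, X=2, Y=0, U=4) weight 1/135
  (W=0, Z=2, X=2, Y=1, U=3) weight 1/270
  … 16 more
Group by U:
  weight(U=3) = 5/36
  weight(U=4) = 7/36
Total weight = 5/36 + 7/36 = 1/3
P(U=3 | obs) = 5/36 / 1/3 = 5/12
P(U=4 | obs) = 7/36 / 1/3 = 7/12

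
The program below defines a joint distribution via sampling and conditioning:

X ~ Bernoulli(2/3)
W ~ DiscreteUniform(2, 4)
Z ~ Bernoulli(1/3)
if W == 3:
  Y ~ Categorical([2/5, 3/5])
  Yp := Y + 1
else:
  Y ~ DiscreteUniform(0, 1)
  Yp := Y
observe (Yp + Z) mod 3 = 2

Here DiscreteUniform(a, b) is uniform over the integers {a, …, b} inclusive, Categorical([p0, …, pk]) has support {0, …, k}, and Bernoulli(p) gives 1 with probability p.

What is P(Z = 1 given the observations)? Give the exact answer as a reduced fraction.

Enumerate traces; 8 have nonzero weight after conditioning:
  (X=0, W=2, Z=1, Y=1) weight 1/54
  (X=0, W=3, Z=0, Y=1) weight 2/45
  (X=0, W=3, Z=1, Y=0) weight 2/135
  (X=0, W=4, Z=1, Y=1) weight 1/54
  (X=1, W=2, Z=1, Y=1) weight 1/27
  (X=1, W=3, Z=0, Y=1) weight 4/45
  (X=1, W=3, Z=1, Y=0) weight 4/135
  (X=1, W=4, Z=1, Y=1) weight 1/27
Group by Z:
  weight(Z=0) = 2/15
  weight(Z=1) = 7/45
Total weight = 2/15 + 7/45 = 13/45
P(Z=0 | obs) = 2/15 / 13/45 = 6/13
P(Z=1 | obs) = 7/45 / 13/45 = 7/13

P(Z = 1 | obs) = 7/13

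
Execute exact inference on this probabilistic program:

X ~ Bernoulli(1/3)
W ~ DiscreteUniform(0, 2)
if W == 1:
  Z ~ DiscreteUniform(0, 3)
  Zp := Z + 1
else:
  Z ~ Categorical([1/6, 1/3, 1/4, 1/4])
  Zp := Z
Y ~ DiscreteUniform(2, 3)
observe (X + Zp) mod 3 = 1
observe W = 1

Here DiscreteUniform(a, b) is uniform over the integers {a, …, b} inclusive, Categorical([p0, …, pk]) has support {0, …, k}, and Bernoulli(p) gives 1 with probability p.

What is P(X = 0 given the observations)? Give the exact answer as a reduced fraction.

P(X = 0 | obs) = 4/5

Enumerate traces; 6 have nonzero weight after conditioning:
  (X=0, W=1, Z=0, Y=2) weight 1/36
  (X=0, W=1, Z=0, Y=3) weight 1/36
  (X=0, W=1, Z=3, Y=2) weight 1/36
  (X=0, W=1, Z=3, Y=3) weight 1/36
  (X=1, W=1, Z=2, Y=2) weight 1/72
  (X=1, W=1, Z=2, Y=3) weight 1/72
Group by X:
  weight(X=0) = 1/9
  weight(X=1) = 1/36
Total weight = 1/9 + 1/36 = 5/36
P(X=0 | obs) = 1/9 / 5/36 = 4/5
P(X=1 | obs) = 1/36 / 5/36 = 1/5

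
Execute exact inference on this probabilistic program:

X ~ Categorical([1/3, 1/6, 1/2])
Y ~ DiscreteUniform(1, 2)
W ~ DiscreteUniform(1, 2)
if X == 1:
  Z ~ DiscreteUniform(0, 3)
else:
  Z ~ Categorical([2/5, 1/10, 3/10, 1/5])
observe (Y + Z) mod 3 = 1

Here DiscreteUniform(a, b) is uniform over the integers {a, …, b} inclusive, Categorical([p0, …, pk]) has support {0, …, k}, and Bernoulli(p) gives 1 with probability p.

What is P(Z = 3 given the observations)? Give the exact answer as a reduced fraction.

P(Z = 3 | obs) = 5/21

Enumerate traces; 18 have nonzero weight after conditioning:
  (X=0, Y=1, W=1, Z=0) weight 1/30
  (X=0, Y=1, W=1, Z=3) weight 1/60
  (X=0, Y=1, W=2, Z=0) weight 1/30
  (X=0, Y=1, W=2, Z=3) weight 1/60
  (X=0, Y=2, W=1, Z=2) weight 1/40
  (X=0, Y=2, W=2, Z=2) weight 1/40
  (X=1, Y=1, W=1, Z=0) weight 1/96
  (X=1, Y=1, W=1, Z=3) weight 1/96
  … 10 more
Group by Z:
  weight(Z=0) = 3/16
  weight(Z=2) = 7/48
  weight(Z=3) = 5/48
Total weight = 3/16 + 7/48 + 5/48 = 7/16
P(Z=0 | obs) = 3/16 / 7/16 = 3/7
P(Z=2 | obs) = 7/48 / 7/16 = 1/3
P(Z=3 | obs) = 5/48 / 7/16 = 5/21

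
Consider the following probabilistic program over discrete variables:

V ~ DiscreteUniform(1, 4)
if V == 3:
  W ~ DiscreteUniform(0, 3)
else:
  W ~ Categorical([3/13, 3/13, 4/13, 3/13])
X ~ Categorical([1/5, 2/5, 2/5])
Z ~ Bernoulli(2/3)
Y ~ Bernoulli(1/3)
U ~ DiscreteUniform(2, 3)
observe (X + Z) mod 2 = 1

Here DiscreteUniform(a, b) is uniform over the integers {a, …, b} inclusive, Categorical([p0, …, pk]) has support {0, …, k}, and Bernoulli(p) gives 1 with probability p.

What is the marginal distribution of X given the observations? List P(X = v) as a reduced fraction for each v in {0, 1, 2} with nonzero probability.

Enumerate traces; 192 have nonzero weight after conditioning:
  (V=1, W=0, X=0, Z=1, Y=0, U=2) weight 1/390
  (V=1, W=0, X=0, Z=1, Y=0, U=3) weight 1/390
  (V=1, W=0, X=0, Z=1, Y=1, U=2) weight 1/780
  (V=1, W=0, X=0, Z=1, Y=1, U=3) weight 1/780
  (V=1, W=0, X=1, Z=0, Y=0, U=2) weight 1/390
  (V=1, W=0, X=1, Z=0, Y=0, U=3) weight 1/390
  (V=1, W=0, X=1, Z=0, Y=1, U=2) weight 1/780
  (V=1, W=0, X=1, Z=0, Y=1, U=3) weight 1/780
  (V=1, W=0, X=2, Z=1, Y=0, U=2) weight 1/195
  … 183 more
Group by X:
  weight(X=0) = 2/15
  weight(X=1) = 2/15
  weight(X=2) = 4/15
Total weight = 2/15 + 2/15 + 4/15 = 8/15
P(X=0 | obs) = 2/15 / 8/15 = 1/4
P(X=1 | obs) = 2/15 / 8/15 = 1/4
P(X=2 | obs) = 4/15 / 8/15 = 1/2

P(X=0) = 1/4, P(X=1) = 1/4, P(X=2) = 1/2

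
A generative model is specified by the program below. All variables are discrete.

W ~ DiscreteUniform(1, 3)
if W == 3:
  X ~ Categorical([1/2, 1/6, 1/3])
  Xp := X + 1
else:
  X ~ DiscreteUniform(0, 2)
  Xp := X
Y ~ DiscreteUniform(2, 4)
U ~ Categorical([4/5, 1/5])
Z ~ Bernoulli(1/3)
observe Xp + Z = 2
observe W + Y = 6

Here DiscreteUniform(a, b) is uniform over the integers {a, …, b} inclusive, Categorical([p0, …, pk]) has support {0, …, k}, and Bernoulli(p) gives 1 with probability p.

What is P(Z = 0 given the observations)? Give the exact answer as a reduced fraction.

Enumerate traces; 8 have nonzero weight after conditioning:
  (W=2, X=1, Y=4, U=0, Z=1) weight 4/405
  (W=2, X=1, Y=4, U=1, Z=1) weight 1/405
  (W=2, X=2, Y=4, U=0, Z=0) weight 8/405
  (W=2, X=2, Y=4, U=1, Z=0) weight 2/405
  (W=3, X=0, Y=3, U=0, Z=1) weight 2/135
  (W=3, X=0, Y=3, U=1, Z=1) weight 1/270
  (W=3, X=1, Y=3, U=0, Z=0) weight 4/405
  (W=3, X=1, Y=3, U=1, Z=0) weight 1/405
Group by Z:
  weight(Z=0) = 1/27
  weight(Z=1) = 5/162
Total weight = 1/27 + 5/162 = 11/162
P(Z=0 | obs) = 1/27 / 11/162 = 6/11
P(Z=1 | obs) = 5/162 / 11/162 = 5/11

P(Z = 0 | obs) = 6/11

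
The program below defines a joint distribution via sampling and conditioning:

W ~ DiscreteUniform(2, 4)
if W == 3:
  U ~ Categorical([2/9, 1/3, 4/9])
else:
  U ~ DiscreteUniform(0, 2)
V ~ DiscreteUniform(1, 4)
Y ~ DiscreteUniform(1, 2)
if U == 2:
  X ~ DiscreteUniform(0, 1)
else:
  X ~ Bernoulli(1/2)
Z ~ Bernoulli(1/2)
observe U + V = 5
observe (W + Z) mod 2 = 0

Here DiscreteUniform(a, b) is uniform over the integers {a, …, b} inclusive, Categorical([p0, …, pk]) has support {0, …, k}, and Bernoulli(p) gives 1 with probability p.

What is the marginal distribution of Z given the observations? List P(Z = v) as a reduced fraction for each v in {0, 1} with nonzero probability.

Enumerate traces; 24 have nonzero weight after conditioning:
  (W=2, U=1, V=4, Y=1, X=0, Z=0) weight 1/288
  (W=2, U=1, V=4, Y=1, X=1, Z=0) weight 1/288
  (W=2, U=1, V=4, Y=2, X=0, Z=0) weight 1/288
  (W=2, U=1, V=4, Y=2, X=1, Z=0) weight 1/288
  (W=2, U=2, V=3, Y=1, X=0, Z=0) weight 1/288
  (W=2, U=2, V=3, Y=1, X=1, Z=0) weight 1/288
  (W=2, U=2, V=3, Y=2, X=0, Z=0) weight 1/288
  (W=2, U=2, V=3, Y=2, X=1, Z=0) weight 1/288
  (W=3, U=1, V=4, Y=1, X=0, Z=1) weight 1/288
  … 15 more
Group by Z:
  weight(Z=0) = 1/18
  weight(Z=1) = 7/216
Total weight = 1/18 + 7/216 = 19/216
P(Z=0 | obs) = 1/18 / 19/216 = 12/19
P(Z=1 | obs) = 7/216 / 19/216 = 7/19

P(Z=0) = 12/19, P(Z=1) = 7/19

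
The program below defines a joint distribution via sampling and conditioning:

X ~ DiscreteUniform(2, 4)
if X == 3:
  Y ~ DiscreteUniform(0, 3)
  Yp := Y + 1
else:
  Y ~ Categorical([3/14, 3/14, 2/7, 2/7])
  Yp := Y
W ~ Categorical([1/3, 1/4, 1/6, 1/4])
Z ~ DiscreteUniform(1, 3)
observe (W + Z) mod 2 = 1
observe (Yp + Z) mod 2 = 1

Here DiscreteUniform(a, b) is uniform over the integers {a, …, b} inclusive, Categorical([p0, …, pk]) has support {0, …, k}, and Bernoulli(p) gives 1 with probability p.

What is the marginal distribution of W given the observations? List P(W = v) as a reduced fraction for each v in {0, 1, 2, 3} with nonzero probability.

Enumerate traces; 36 have nonzero weight after conditioning:
  (X=2, Y=0, W=0, Z=1) weight 1/126
  (X=2, Y=0, W=0, Z=3) weight 1/126
  (X=2, Y=0, W=2, Z=1) weight 1/252
  (X=2, Y=0, W=2, Z=3) weight 1/252
  (X=2, Y=1, W=1, Z=2) weight 1/168
  (X=2, Y=1, W=3, Z=2) weight 1/168
  (X=2, Y=2, W=0, Z=1) weight 2/189
  (X=2, Y=2, W=0, Z=3) weight 2/189
  … 28 more
Group by W:
  weight(W=0) = 1/9
  weight(W=1) = 1/24
  weight(W=2) = 1/18
  weight(W=3) = 1/24
Total weight = 1/9 + 1/24 + 1/18 + 1/24 = 1/4
P(W=0 | obs) = 1/9 / 1/4 = 4/9
P(W=1 | obs) = 1/24 / 1/4 = 1/6
P(W=2 | obs) = 1/18 / 1/4 = 2/9
P(W=3 | obs) = 1/24 / 1/4 = 1/6

P(W=0) = 4/9, P(W=1) = 1/6, P(W=2) = 2/9, P(W=3) = 1/6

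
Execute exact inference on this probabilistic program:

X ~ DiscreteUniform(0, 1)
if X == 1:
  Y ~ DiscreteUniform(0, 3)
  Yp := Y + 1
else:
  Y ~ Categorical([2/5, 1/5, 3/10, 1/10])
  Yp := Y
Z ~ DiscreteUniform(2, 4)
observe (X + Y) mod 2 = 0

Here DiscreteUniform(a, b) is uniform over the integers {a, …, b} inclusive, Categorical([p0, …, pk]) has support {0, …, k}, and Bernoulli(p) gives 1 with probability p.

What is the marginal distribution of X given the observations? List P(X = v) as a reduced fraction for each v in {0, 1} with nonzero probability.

Enumerate traces; 12 have nonzero weight after conditioning:
  (X=0, Y=0, Z=2) weight 1/15
  (X=0, Y=0, Z=3) weight 1/15
  (X=0, Y=0, Z=4) weight 1/15
  (X=0, Y=2, Z=2) weight 1/20
  (X=0, Y=2, Z=3) weight 1/20
  (X=0, Y=2, Z=4) weight 1/20
  (X=1, Y=1, Z=2) weight 1/24
  (X=1, Y=1, Z=3) weight 1/24
  … 4 more
Group by X:
  weight(X=0) = 7/20
  weight(X=1) = 1/4
Total weight = 7/20 + 1/4 = 3/5
P(X=0 | obs) = 7/20 / 3/5 = 7/12
P(X=1 | obs) = 1/4 / 3/5 = 5/12

P(X=0) = 7/12, P(X=1) = 5/12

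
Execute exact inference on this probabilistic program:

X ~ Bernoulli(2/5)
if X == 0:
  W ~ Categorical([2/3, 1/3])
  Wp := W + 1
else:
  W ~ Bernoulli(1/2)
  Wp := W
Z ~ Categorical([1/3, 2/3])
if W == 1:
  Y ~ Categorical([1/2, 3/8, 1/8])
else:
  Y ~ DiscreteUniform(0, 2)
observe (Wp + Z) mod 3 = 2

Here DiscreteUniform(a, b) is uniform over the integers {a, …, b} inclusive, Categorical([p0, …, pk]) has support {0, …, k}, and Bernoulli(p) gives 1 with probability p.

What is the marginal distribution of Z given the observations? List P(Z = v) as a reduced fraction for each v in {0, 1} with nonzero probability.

P(Z=0) = 1/7, P(Z=1) = 6/7

Enumerate traces; 9 have nonzero weight after conditioning:
  (X=0, W=0, Z=1, Y=0) weight 4/45
  (X=0, W=0, Z=1, Y=1) weight 4/45
  (X=0, W=0, Z=1, Y=2) weight 4/45
  (X=0, W=1, Z=0, Y=0) weight 1/30
  (X=0, W=1, Z=0, Y=1) weight 1/40
  (X=0, W=1, Z=0, Y=2) weight 1/120
  (X=1, W=1, Z=1, Y=0) weight 1/15
  (X=1, W=1, Z=1, Y=1) weight 1/20
  … 1 more
Group by Z:
  weight(Z=0) = 1/15
  weight(Z=1) = 2/5
Total weight = 1/15 + 2/5 = 7/15
P(Z=0 | obs) = 1/15 / 7/15 = 1/7
P(Z=1 | obs) = 2/5 / 7/15 = 6/7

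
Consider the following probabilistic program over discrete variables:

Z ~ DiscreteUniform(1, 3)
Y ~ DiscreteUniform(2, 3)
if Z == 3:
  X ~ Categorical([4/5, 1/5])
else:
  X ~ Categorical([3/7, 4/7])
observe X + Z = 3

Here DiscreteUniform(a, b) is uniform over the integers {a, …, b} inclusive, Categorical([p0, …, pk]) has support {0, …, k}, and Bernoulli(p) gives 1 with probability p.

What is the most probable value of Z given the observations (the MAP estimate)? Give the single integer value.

argmax_v P(Z = v | obs) = 3

Enumerate traces; 4 have nonzero weight after conditioning:
  (Z=2, Y=2, X=1) weight 2/21
  (Z=2, Y=3, X=1) weight 2/21
  (Z=3, Y=2, X=0) weight 2/15
  (Z=3, Y=3, X=0) weight 2/15
Group by Z:
  weight(Z=2) = 4/21
  weight(Z=3) = 4/15
Total weight = 4/21 + 4/15 = 16/35
P(Z=2 | obs) = 4/21 / 16/35 = 5/12
P(Z=3 | obs) = 4/15 / 16/35 = 7/12
argmax = 3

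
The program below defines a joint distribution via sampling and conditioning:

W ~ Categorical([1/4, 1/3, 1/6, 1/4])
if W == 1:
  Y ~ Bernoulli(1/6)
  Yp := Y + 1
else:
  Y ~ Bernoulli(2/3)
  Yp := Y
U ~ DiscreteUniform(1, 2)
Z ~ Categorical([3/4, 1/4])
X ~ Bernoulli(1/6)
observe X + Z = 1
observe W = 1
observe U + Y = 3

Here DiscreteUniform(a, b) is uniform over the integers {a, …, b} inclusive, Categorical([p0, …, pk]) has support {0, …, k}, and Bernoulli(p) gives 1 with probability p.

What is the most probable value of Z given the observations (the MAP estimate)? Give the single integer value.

Enumerate traces; 2 have nonzero weight after conditioning:
  (W=1, Y=1, U=2, Z=0, X=1) weight 1/288
  (W=1, Y=1, U=2, Z=1, X=0) weight 5/864
Group by Z:
  weight(Z=0) = 1/288
  weight(Z=1) = 5/864
Total weight = 1/288 + 5/864 = 1/108
P(Z=0 | obs) = 1/288 / 1/108 = 3/8
P(Z=1 | obs) = 5/864 / 1/108 = 5/8
argmax = 1

argmax_v P(Z = v | obs) = 1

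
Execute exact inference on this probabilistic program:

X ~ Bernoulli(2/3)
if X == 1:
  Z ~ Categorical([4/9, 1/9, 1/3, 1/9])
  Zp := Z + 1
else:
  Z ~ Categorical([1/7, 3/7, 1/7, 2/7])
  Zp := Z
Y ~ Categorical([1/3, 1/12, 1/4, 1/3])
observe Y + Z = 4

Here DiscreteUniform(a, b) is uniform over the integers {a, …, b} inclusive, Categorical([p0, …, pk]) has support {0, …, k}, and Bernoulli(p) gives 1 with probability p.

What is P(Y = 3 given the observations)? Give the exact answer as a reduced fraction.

P(Y = 3 | obs) = 164/349

Enumerate traces; 6 have nonzero weight after conditioning:
  (X=0, Z=1, Y=3) weight 1/21
  (X=0, Z=2, Y=2) weight 1/84
  (X=0, Z=3, Y=1) weight 1/126
  (X=1, Z=1, Y=3) weight 2/81
  (X=1, Z=2, Y=2) weight 1/18
  (X=1, Z=3, Y=1) weight 1/162
Group by Y:
  weight(Y=1) = 8/567
  weight(Y=2) = 17/252
  weight(Y=3) = 41/567
Total weight = 8/567 + 17/252 + 41/567 = 349/2268
P(Y=1 | obs) = 8/567 / 349/2268 = 32/349
P(Y=2 | obs) = 17/252 / 349/2268 = 153/349
P(Y=3 | obs) = 41/567 / 349/2268 = 164/349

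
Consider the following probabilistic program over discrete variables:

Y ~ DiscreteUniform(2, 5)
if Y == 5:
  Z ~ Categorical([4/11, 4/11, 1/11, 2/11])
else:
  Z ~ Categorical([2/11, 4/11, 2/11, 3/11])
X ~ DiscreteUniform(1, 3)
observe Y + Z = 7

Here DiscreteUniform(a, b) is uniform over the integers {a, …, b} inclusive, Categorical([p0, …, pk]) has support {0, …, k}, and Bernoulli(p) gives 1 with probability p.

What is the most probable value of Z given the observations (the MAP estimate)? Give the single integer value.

Enumerate traces; 6 have nonzero weight after conditioning:
  (Y=4, Z=3, X=1) weight 1/44
  (Y=4, Z=3, X=2) weight 1/44
  (Y=4, Z=3, X=3) weight 1/44
  (Y=5, Z=2, X=1) weight 1/132
  (Y=5, Z=2, X=2) weight 1/132
  (Y=5, Z=2, X=3) weight 1/132
Group by Z:
  weight(Z=2) = 1/44
  weight(Z=3) = 3/44
Total weight = 1/44 + 3/44 = 1/11
P(Z=2 | obs) = 1/44 / 1/11 = 1/4
P(Z=3 | obs) = 3/44 / 1/11 = 3/4
argmax = 3

argmax_v P(Z = v | obs) = 3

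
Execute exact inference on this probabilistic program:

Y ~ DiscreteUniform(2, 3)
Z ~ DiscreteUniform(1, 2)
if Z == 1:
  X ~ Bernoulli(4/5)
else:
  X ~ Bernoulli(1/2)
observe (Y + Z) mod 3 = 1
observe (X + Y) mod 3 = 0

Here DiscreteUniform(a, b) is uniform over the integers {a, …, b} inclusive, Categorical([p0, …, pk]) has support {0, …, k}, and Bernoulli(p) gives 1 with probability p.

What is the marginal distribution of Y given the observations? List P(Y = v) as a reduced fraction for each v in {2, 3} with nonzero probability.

P(Y=2) = 5/7, P(Y=3) = 2/7

Enumerate traces; 2 have nonzero weight after conditioning:
  (Y=2, Z=2, X=1) weight 1/8
  (Y=3, Z=1, X=0) weight 1/20
Group by Y:
  weight(Y=2) = 1/8
  weight(Y=3) = 1/20
Total weight = 1/8 + 1/20 = 7/40
P(Y=2 | obs) = 1/8 / 7/40 = 5/7
P(Y=3 | obs) = 1/20 / 7/40 = 2/7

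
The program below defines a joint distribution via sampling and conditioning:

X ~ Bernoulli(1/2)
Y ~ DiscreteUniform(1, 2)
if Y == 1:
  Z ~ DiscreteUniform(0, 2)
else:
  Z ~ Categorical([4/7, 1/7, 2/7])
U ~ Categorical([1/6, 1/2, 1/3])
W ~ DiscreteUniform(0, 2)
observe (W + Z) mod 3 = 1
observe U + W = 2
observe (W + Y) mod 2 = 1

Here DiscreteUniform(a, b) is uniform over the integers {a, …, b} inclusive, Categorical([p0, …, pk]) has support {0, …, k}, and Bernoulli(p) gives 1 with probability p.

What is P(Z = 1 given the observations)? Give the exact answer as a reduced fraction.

Enumerate traces; 6 have nonzero weight after conditioning:
  (X=0, Y=1, Z=1, U=2, W=0) weight 1/108
  (X=0, Y=1, Z=2, U=0, W=2) weight 1/216
  (X=0, Y=2, Z=0, U=1, W=1) weight 1/42
  (X=1, Y=1, Z=1, U=2, W=0) weight 1/108
  (X=1, Y=1, Z=2, U=0, W=2) weight 1/216
  (X=1, Y=2, Z=0, U=1, W=1) weight 1/42
Group by Z:
  weight(Z=0) = 1/21
  weight(Z=1) = 1/54
  weight(Z=2) = 1/108
Total weight = 1/21 + 1/54 + 1/108 = 19/252
P(Z=0 | obs) = 1/21 / 19/252 = 12/19
P(Z=1 | obs) = 1/54 / 19/252 = 14/57
P(Z=2 | obs) = 1/108 / 19/252 = 7/57

P(Z = 1 | obs) = 14/57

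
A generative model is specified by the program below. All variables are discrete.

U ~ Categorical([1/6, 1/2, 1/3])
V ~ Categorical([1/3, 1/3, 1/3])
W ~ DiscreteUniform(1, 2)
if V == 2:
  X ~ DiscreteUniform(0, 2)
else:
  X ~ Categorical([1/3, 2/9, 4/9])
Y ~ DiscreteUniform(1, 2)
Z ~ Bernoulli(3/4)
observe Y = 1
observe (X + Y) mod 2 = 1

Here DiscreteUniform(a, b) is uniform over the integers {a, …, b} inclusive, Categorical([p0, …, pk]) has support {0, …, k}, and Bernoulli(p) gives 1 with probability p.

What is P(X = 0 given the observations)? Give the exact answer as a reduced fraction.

P(X = 0 | obs) = 9/20

Enumerate traces; 72 have nonzero weight after conditioning:
  (U=0, V=0, W=1, X=0, Y=1, Z=0) weight 1/864
  (U=0, V=0, W=1, X=0, Y=1, Z=1) weight 1/288
  (U=0, V=0, W=1, X=2, Y=1, Z=0) weight 1/648
  (U=0, V=0, W=1, X=2, Y=1, Z=1) weight 1/216
  (U=0, V=0, W=2, X=0, Y=1, Z=0) weight 1/864
  (U=0, V=0, W=2, X=0, Y=1, Z=1) weight 1/288
  (U=0, V=0, W=2, X=2, Y=1, Z=0) weight 1/648
  (U=0, V=0, W=2, X=2, Y=1, Z=1) weight 1/216
  … 64 more
Group by X:
  weight(X=0) = 1/6
  weight(X=2) = 11/54
Total weight = 1/6 + 11/54 = 10/27
P(X=0 | obs) = 1/6 / 10/27 = 9/20
P(X=2 | obs) = 11/54 / 10/27 = 11/20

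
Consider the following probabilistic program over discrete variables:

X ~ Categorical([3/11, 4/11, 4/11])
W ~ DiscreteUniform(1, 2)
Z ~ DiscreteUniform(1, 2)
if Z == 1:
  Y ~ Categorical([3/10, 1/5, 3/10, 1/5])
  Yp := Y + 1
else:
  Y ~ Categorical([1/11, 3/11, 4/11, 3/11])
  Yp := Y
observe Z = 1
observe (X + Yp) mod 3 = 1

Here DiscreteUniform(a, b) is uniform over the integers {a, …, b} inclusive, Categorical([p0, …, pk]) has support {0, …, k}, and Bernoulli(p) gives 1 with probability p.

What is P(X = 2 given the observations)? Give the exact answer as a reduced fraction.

Enumerate traces; 8 have nonzero weight after conditioning:
  (X=0, W=1, Z=1, Y=0) weight 9/440
  (X=0, W=1, Z=1, Y=3) weight 3/220
  (X=0, W=2, Z=1, Y=0) weight 9/440
  (X=0, W=2, Z=1, Y=3) weight 3/220
  (X=1, W=1, Z=1, Y=2) weight 3/110
  (X=1, W=2, Z=1, Y=2) weight 3/110
  (X=2, W=1, Z=1, Y=1) weight 1/55
  (X=2, W=2, Z=1, Y=1) weight 1/55
Group by X:
  weight(X=0) = 3/44
  weight(X=1) = 3/55
  weight(X=2) = 2/55
Total weight = 3/44 + 3/55 + 2/55 = 7/44
P(X=0 | obs) = 3/44 / 7/44 = 3/7
P(X=1 | obs) = 3/55 / 7/44 = 12/35
P(X=2 | obs) = 2/55 / 7/44 = 8/35

P(X = 2 | obs) = 8/35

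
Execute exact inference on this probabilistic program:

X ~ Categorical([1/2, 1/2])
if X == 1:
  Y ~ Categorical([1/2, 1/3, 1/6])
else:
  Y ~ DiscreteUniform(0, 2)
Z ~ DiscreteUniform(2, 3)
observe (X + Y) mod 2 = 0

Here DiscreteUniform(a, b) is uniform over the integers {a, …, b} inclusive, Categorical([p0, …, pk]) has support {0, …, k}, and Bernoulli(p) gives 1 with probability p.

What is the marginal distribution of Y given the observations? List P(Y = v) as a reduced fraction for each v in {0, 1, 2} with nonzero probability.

Enumerate traces; 6 have nonzero weight after conditioning:
  (X=0, Y=0, Z=2) weight 1/12
  (X=0, Y=0, Z=3) weight 1/12
  (X=0, Y=2, Z=2) weight 1/12
  (X=0, Y=2, Z=3) weight 1/12
  (X=1, Y=1, Z=2) weight 1/12
  (X=1, Y=1, Z=3) weight 1/12
Group by Y:
  weight(Y=0) = 1/6
  weight(Y=1) = 1/6
  weight(Y=2) = 1/6
Total weight = 1/6 + 1/6 + 1/6 = 1/2
P(Y=0 | obs) = 1/6 / 1/2 = 1/3
P(Y=1 | obs) = 1/6 / 1/2 = 1/3
P(Y=2 | obs) = 1/6 / 1/2 = 1/3

P(Y=0) = 1/3, P(Y=1) = 1/3, P(Y=2) = 1/3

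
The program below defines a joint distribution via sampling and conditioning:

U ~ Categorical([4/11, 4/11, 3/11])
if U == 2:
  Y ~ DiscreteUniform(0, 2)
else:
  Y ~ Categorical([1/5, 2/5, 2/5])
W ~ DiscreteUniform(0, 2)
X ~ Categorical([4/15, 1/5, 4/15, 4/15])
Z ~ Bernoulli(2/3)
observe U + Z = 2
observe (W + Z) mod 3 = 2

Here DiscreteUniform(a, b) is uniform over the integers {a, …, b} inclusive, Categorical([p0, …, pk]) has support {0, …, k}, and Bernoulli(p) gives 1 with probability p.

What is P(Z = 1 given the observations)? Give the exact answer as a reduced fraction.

Enumerate traces; 24 have nonzero weight after conditioning:
  (U=1, Y=0, W=1, X=0, Z=1) weight 32/7425
  (U=1, Y=0, W=1, X=1, Z=1) weight 8/2475
  (U=1, Y=0, W=1, X=2, Z=1) weight 32/7425
  (U=1, Y=0, W=1, X=3, Z=1) weight 32/7425
  (U=1, Y=1, W=1, X=0, Z=1) weight 64/7425
  (U=1, Y=1, W=1, X=1, Z=1) weight 16/2475
  (U=1, Y=1, W=1, X=2, Z=1) weight 64/7425
  (U=1, Y=1, W=1, X=3, Z=1) weight 64/7425
  (U=2, Y=0, W=2, X=0, Z=0) weight 4/1485
  … 15 more
Group by Z:
  weight(Z=0) = 1/33
  weight(Z=1) = 8/99
Total weight = 1/33 + 8/99 = 1/9
P(Z=0 | obs) = 1/33 / 1/9 = 3/11
P(Z=1 | obs) = 8/99 / 1/9 = 8/11

P(Z = 1 | obs) = 8/11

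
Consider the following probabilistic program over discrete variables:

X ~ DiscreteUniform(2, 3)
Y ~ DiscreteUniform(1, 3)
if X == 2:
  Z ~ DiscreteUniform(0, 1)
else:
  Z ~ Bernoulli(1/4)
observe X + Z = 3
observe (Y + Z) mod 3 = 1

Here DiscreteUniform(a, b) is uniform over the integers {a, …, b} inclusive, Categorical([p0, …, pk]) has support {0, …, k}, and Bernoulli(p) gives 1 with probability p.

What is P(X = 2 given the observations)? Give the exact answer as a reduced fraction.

Enumerate traces; 2 have nonzero weight after conditioning:
  (X=2, Y=3, Z=1) weight 1/12
  (X=3, Y=1, Z=0) weight 1/8
Group by X:
  weight(X=2) = 1/12
  weight(X=3) = 1/8
Total weight = 1/12 + 1/8 = 5/24
P(X=2 | obs) = 1/12 / 5/24 = 2/5
P(X=3 | obs) = 1/8 / 5/24 = 3/5

P(X = 2 | obs) = 2/5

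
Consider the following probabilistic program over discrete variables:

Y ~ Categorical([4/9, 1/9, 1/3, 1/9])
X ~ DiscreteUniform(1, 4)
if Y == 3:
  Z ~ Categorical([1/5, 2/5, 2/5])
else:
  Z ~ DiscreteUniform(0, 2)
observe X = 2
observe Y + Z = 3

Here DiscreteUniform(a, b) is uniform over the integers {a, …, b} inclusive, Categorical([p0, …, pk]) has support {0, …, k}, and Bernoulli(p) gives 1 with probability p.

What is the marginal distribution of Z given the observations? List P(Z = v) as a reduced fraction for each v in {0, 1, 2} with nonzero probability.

P(Z=0) = 3/23, P(Z=1) = 15/23, P(Z=2) = 5/23

Enumerate traces; 3 have nonzero weight after conditioning:
  (Y=1, X=2, Z=2) weight 1/108
  (Y=2, X=2, Z=1) weight 1/36
  (Y=3, X=2, Z=0) weight 1/180
Group by Z:
  weight(Z=0) = 1/180
  weight(Z=1) = 1/36
  weight(Z=2) = 1/108
Total weight = 1/180 + 1/36 + 1/108 = 23/540
P(Z=0 | obs) = 1/180 / 23/540 = 3/23
P(Z=1 | obs) = 1/36 / 23/540 = 15/23
P(Z=2 | obs) = 1/108 / 23/540 = 5/23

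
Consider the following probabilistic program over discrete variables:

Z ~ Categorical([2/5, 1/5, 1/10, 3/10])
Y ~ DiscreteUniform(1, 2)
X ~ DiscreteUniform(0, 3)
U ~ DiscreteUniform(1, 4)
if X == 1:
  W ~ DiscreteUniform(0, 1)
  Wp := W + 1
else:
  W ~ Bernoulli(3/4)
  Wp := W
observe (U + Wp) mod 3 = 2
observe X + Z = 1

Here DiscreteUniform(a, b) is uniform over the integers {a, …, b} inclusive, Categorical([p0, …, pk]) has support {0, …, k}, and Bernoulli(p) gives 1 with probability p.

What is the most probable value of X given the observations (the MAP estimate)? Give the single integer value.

Enumerate traces; 12 have nonzero weight after conditioning:
  (Z=0, Y=1, X=1, U=1, W=0) weight 1/160
  (Z=0, Y=1, X=1, U=3, W=1) weight 1/160
  (Z=0, Y=1, X=1, U=4, W=0) weight 1/160
  (Z=0, Y=2, X=1, U=1, W=0) weight 1/160
  (Z=0, Y=2, X=1, U=3, W=1) weight 1/160
  (Z=0, Y=2, X=1, U=4, W=0) weight 1/160
  (Z=1, Y=1, X=0, U=1, W=1) weight 3/640
  (Z=1, Y=1, X=0, U=2, W=0) weight 1/640
  … 4 more
Group by X:
  weight(X=0) = 7/320
  weight(X=1) = 3/80
Total weight = 7/320 + 3/80 = 19/320
P(X=0 | obs) = 7/320 / 19/320 = 7/19
P(X=1 | obs) = 3/80 / 19/320 = 12/19
argmax = 1

argmax_v P(X = v | obs) = 1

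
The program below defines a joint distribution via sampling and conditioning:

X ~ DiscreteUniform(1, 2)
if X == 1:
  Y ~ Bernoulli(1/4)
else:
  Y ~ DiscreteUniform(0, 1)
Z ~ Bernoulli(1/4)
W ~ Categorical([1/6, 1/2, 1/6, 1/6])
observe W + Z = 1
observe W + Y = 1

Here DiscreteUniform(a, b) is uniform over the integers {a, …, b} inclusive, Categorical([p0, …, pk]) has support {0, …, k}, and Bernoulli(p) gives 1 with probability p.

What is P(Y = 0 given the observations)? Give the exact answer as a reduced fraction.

Enumerate traces; 4 have nonzero weight after conditioning:
  (X=1, Y=0, Z=0, W=1) weight 9/64
  (X=1, Y=1, Z=1, W=0) weight 1/192
  (X=2, Y=0, Z=0, W=1) weight 3/32
  (X=2, Y=1, Z=1, W=0) weight 1/96
Group by Y:
  weight(Y=0) = 15/64
  weight(Y=1) = 1/64
Total weight = 15/64 + 1/64 = 1/4
P(Y=0 | obs) = 15/64 / 1/4 = 15/16
P(Y=1 | obs) = 1/64 / 1/4 = 1/16

P(Y = 0 | obs) = 15/16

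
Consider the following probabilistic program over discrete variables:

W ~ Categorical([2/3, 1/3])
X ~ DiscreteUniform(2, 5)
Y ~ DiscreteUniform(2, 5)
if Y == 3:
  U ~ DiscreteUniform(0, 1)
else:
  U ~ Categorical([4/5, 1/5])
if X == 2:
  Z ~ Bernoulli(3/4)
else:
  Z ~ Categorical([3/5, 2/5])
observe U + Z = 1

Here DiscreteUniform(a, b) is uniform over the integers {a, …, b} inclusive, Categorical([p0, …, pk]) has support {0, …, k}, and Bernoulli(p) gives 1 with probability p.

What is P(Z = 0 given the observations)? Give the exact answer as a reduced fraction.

Enumerate traces; 64 have nonzero weight after conditioning:
  (W=0, X=2, Y=2, U=0, Z=1) weight 1/40
  (W=0, X=2, Y=2, U=1, Z=0) weight 1/480
  (W=0, X=2, Y=3, U=0, Z=1) weight 1/64
  (W=0, X=2, Y=3, U=1, Z=0) weight 1/192
  (W=0, X=2, Y=4, U=0, Z=1) weight 1/40
  (W=0, X=2, Y=4, U=1, Z=0) weight 1/480
  (W=0, X=2, Y=5, U=0, Z=1) weight 1/40
  (W=0, X=2, Y=5, U=1, Z=0) weight 1/480
  … 56 more
Group by Z:
  weight(Z=0) = 451/3200
  weight(Z=1) = 1131/3200
Total weight = 451/3200 + 1131/3200 = 791/1600
P(Z=0 | obs) = 451/3200 / 791/1600 = 451/1582
P(Z=1 | obs) = 1131/3200 / 791/1600 = 1131/1582

P(Z = 0 | obs) = 451/1582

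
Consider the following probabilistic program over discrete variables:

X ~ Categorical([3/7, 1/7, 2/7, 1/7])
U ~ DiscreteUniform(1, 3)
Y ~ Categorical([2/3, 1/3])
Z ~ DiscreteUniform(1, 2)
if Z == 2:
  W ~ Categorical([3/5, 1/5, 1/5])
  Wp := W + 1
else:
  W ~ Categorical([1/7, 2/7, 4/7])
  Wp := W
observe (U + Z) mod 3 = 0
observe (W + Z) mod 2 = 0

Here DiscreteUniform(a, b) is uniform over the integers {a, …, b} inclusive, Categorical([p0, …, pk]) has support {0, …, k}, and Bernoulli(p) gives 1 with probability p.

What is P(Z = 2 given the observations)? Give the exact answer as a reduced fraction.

Enumerate traces; 24 have nonzero weight after conditioning:
  (X=0, U=1, Y=0, Z=2, W=0) weight 1/35
  (X=0, U=1, Y=0, Z=2, W=2) weight 1/105
  (X=0, U=1, Y=1, Z=2, W=0) weight 1/70
  (X=0, U=1, Y=1, Z=2, W=2) weight 1/210
  (X=0, U=2, Y=0, Z=1, W=1) weight 2/147
  (X=0, U=2, Y=1, Z=1, W=1) weight 1/147
  (X=1, U=1, Y=0, Z=2, W=0) weight 1/105
  (X=1, U=1, Y=0, Z=2, W=2) weight 1/315
  … 16 more
Group by Z:
  weight(Z=1) = 1/21
  weight(Z=2) = 2/15
Total weight = 1/21 + 2/15 = 19/105
P(Z=1 | obs) = 1/21 / 19/105 = 5/19
P(Z=2 | obs) = 2/15 / 19/105 = 14/19

P(Z = 2 | obs) = 14/19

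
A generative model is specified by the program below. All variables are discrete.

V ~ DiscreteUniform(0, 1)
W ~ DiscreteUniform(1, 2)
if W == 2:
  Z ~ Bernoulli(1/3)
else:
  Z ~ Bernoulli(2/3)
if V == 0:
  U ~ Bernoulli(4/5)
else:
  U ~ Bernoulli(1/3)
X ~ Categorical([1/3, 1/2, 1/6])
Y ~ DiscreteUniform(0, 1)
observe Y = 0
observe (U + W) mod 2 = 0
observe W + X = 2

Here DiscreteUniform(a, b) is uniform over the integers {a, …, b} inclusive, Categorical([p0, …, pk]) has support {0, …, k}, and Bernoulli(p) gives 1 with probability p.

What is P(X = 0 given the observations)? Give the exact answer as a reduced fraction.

P(X = 0 | obs) = 26/77

Enumerate traces; 8 have nonzero weight after conditioning:
  (V=0, W=1, Z=0, U=1, X=1, Y=0) weight 1/60
  (V=0, W=1, Z=1, U=1, X=1, Y=0) weight 1/30
  (V=0, W=2, Z=0, U=0, X=0, Y=0) weight 1/180
  (V=0, W=2, Z=1, U=0, X=0, Y=0) weight 1/360
  (V=1, W=1, Z=0, U=1, X=1, Y=0) weight 1/144
  (V=1, W=1, Z=1, U=1, X=1, Y=0) weight 1/72
  (V=1, W=2, Z=0, U=0, X=0, Y=0) weight 1/54
  (V=1, W=2, Z=1, U=0, X=0, Y=0) weight 1/108
Group by X:
  weight(X=0) = 13/360
  weight(X=1) = 17/240
Total weight = 13/360 + 17/240 = 77/720
P(X=0 | obs) = 13/360 / 77/720 = 26/77
P(X=1 | obs) = 17/240 / 77/720 = 51/77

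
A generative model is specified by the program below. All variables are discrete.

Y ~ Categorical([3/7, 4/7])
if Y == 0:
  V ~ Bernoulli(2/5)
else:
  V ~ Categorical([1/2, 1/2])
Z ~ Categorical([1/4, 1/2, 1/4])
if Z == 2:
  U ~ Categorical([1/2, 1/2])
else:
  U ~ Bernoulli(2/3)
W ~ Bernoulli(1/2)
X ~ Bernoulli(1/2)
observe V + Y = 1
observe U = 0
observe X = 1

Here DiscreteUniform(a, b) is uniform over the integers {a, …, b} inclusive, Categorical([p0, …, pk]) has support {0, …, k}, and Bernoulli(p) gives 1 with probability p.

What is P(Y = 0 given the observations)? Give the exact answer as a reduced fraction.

P(Y = 0 | obs) = 3/8

Enumerate traces; 12 have nonzero weight after conditioning:
  (Y=0, V=1, Z=0, U=0, W=0, X=1) weight 1/280
  (Y=0, V=1, Z=0, U=0, W=1, X=1) weight 1/280
  (Y=0, V=1, Z=1, U=0, W=0, X=1) weight 1/140
  (Y=0, V=1, Z=1, U=0, W=1, X=1) weight 1/140
  (Y=0, V=1, Z=2, U=0, W=0, X=1) weight 3/560
  (Y=0, V=1, Z=2, U=0, W=1, X=1) weight 3/560
  (Y=1, V=0, Z=0, U=0, W=0, X=1) weight 1/168
  (Y=1, V=0, Z=0, U=0, W=1, X=1) weight 1/168
  … 4 more
Group by Y:
  weight(Y=0) = 9/280
  weight(Y=1) = 3/56
Total weight = 9/280 + 3/56 = 3/35
P(Y=0 | obs) = 9/280 / 3/35 = 3/8
P(Y=1 | obs) = 3/56 / 3/35 = 5/8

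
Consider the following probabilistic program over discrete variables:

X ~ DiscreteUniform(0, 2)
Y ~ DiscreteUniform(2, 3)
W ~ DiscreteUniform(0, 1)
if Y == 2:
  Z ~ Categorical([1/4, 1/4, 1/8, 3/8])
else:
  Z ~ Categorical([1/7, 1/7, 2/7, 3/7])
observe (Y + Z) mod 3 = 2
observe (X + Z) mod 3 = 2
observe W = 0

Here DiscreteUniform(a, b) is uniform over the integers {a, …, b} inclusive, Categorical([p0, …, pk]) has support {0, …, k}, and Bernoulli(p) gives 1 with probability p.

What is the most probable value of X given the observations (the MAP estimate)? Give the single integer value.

argmax_v P(X = v | obs) = 2

Enumerate traces; 3 have nonzero weight after conditioning:
  (X=0, Y=3, W=0, Z=2) weight 1/42
  (X=2, Y=2, W=0, Z=0) weight 1/48
  (X=2, Y=2, W=0, Z=3) weight 1/32
Group by X:
  weight(X=0) = 1/42
  weight(X=2) = 5/96
Total weight = 1/42 + 5/96 = 17/224
P(X=0 | obs) = 1/42 / 17/224 = 16/51
P(X=2 | obs) = 5/96 / 17/224 = 35/51
argmax = 2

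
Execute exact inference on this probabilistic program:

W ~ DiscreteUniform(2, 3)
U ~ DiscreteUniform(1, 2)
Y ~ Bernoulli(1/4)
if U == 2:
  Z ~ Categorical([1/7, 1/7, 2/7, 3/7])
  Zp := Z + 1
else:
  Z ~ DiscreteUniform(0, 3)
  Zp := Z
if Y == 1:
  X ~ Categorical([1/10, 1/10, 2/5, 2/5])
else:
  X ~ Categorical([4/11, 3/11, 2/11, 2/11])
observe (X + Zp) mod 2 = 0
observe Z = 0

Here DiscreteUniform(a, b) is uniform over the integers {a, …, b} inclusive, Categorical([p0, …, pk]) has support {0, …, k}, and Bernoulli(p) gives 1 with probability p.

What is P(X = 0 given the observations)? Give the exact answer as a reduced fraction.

Enumerate traces; 16 have nonzero weight after conditioning:
  (W=2, U=1, Y=0, Z=0, X=0) weight 3/176
  (W=2, U=1, Y=0, Z=0, X=2) weight 3/352
  (W=2, U=1, Y=1, Z=0, X=0) weight 1/640
  (W=2, U=1, Y=1, Z=0, X=2) weight 1/160
  (W=2, U=2, Y=0, Z=0, X=1) weight 9/1232
  (W=2, U=2, Y=0, Z=0, X=3) weight 3/616
  (W=2, U=2, Y=1, Z=0, X=1) weight 1/1120
  (W=2, U=2, Y=1, Z=0, X=3) weight 1/280
  … 8 more
Group by X:
  weight(X=0) = 131/3520
  weight(X=1) = 101/6160
  weight(X=2) = 13/440
  weight(X=3) = 13/770
Total weight = 131/3520 + 101/6160 + 13/440 + 13/770 = 493/4928
P(X=0 | obs) = 131/3520 / 493/4928 = 917/2465
P(X=1 | obs) = 101/6160 / 493/4928 = 404/2465
P(X=2 | obs) = 13/440 / 493/4928 = 728/2465
P(X=3 | obs) = 13/770 / 493/4928 = 416/2465

P(X = 0 | obs) = 917/2465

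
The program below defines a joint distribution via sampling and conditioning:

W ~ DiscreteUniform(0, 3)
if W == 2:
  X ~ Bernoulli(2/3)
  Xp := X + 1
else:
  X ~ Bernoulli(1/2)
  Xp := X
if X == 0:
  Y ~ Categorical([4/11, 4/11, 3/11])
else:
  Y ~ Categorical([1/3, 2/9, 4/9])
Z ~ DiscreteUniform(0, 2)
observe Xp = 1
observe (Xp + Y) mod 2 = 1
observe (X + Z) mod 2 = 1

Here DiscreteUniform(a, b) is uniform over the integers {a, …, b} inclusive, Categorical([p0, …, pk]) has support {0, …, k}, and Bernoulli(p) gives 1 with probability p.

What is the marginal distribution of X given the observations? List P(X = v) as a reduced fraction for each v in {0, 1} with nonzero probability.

Enumerate traces; 14 have nonzero weight after conditioning:
  (W=0, X=1, Y=0, Z=0) weight 1/72
  (W=0, X=1, Y=0, Z=2) weight 1/72
  (W=0, X=1, Y=2, Z=0) weight 1/54
  (W=0, X=1, Y=2, Z=2) weight 1/54
  (W=1, X=1, Y=0, Z=0) weight 1/72
  (W=1, X=1, Y=0, Z=2) weight 1/72
  (W=1, X=1, Y=2, Z=0) weight 1/54
  (W=1, X=1, Y=2, Z=2) weight 1/54
  (W=2, X=0, Y=0, Z=1) weight 1/99
  … 5 more
Group by X:
  weight(X=0) = 7/396
  weight(X=1) = 7/36
Total weight = 7/396 + 7/36 = 7/33
P(X=0 | obs) = 7/396 / 7/33 = 1/12
P(X=1 | obs) = 7/36 / 7/33 = 11/12

P(X=0) = 1/12, P(X=1) = 11/12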